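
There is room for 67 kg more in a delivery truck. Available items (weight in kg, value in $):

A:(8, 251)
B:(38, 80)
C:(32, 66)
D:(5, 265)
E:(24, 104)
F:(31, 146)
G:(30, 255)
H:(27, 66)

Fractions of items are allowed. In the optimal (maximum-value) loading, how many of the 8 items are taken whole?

3

Sort by value per unit weight and fill in that order.
Ratios (sorted): D 53.00, A 31.38, G 8.50, F 4.71, E 4.33, H 2.44, B 2.11, C 2.06
take D (5 @ 265); take A (8 @ 251); take G (30 @ 255); take 24/31 of F → 113.03. Capacity used 67/67.
3 item(s) taken whole; one partial (take 24/31 of F).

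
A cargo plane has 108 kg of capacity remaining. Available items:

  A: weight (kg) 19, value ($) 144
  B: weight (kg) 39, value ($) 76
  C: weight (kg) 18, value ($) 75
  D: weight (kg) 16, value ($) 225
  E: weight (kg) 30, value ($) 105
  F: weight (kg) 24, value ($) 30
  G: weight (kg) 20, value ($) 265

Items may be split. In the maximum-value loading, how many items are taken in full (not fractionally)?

Sort by value per unit weight and fill in that order.
Order: D (225/16=14.06) > G (265/20=13.25) > A (144/19=7.58) > C (75/18=4.17) > E (105/30=3.50) > B (76/39=1.95) > F (30/24=1.25)
Fill: take D (16 @ 225) → take G (20 @ 265) → take A (19 @ 144) → take C (18 @ 75) → take E (30 @ 105) → take 5/39 of B → 9.74; 108/108 used.
5 item(s) taken whole; one partial (take 5/39 of B).

5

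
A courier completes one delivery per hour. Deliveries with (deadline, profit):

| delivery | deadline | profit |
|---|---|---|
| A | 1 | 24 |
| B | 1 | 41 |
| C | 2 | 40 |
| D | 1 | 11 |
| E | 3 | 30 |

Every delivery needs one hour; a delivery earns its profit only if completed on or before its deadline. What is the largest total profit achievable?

111

By profit: B(d1,41), C(d2,40), E(d3,30), A(d1,24), D(d1,11)
B→slot 1; C→slot 2; E→slot 3; A skipped; D skipped.
Profit = 41 + 40 + 30 = 111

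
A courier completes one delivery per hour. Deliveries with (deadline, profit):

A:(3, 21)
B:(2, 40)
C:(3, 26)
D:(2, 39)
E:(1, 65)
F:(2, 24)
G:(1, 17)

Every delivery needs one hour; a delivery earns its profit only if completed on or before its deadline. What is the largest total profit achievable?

131

Take jobs in profit order; each goes to the latest open slot no later than its deadline.
Profit order: E=65 B=40 D=39 C=26 F=24 A=21 G=17
Assign: E→slot 1, B→slot 2, D skipped, C→slot 3, F skipped, A skipped, G skipped.
Slots: [1:E] [2:B] [3:C]
Profit = 65 + 40 + 26 = 131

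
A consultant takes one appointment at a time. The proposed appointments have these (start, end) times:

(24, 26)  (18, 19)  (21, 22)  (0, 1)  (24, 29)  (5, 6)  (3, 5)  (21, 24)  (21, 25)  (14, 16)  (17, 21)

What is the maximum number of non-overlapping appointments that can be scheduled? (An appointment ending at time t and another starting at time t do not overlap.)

7

Greedy by earliest finish: after sorting by end time, pick each interval compatible with the last pick.
By end time: (0,1), (3,5), (5,6), (14,16), (18,19), (17,21), (21,22), (21,24), (21,25), (24,26), (24,29).
Pick (0,1); next start ≥ 1 → (3,5); next start ≥ 5 → (5,6); next start ≥ 6 → (14,16); next start ≥ 16 → (18,19); next start ≥ 19 → (21,22); next start ≥ 22 → (24,26).
Selected 7 appointments.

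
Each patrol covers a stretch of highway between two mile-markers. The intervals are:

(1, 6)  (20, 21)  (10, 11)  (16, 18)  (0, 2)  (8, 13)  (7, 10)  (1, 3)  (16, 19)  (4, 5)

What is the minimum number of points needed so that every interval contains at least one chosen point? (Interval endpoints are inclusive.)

Sort by right endpoint; whenever an interval is uncovered, place a point at its right end.
By right end: [0,2]  [1,3]  [4,5]  [1,6]  [7,10]  [10,11]  [8,13]  [16,18]  [16,19]  [20,21]
[0,2] uncovered → point at 2; [4,5] uncovered → point at 5; [7,10] uncovered → point at 10; [16,18] uncovered → point at 18; [20,21] uncovered → point at 21.
Points: 2, 5, 10, 18, 21 (5 total).

5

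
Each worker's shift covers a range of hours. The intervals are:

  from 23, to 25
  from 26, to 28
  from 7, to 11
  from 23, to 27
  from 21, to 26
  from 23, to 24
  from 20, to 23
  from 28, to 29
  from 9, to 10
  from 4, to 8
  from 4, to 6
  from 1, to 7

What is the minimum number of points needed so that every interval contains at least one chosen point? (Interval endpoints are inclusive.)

Process intervals by earliest right end; each time one isn't hit yet, stab at its right endpoint.
Sorted: [4,6] [1,7] [4,8] [9,10] [7,11] [20,23] [23,24] [23,25] [21,26] [23,27] [26,28] [28,29]
{[4,6],[1,7],[4,8]} hit by 6; {[9,10],[7,11]} hit by 10; {[20,23],[23,24],[23,25],[21,26],[23,27]} hit by 23; {[26,28],[28,29]} hit by 28.
Points: 6, 10, 23, 28 (4 total).

4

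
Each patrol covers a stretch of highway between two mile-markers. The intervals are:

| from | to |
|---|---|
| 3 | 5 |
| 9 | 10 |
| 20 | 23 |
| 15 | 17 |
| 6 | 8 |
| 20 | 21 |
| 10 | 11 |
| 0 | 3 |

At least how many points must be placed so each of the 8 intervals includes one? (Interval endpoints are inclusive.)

5

Process intervals by earliest right end; each time one isn't hit yet, stab at its right endpoint.
Sorted: [0,3] [3,5] [6,8] [9,10] [10,11] [15,17] [20,21] [20,23]
{[0,3],[3,5]} hit by 3; {[6,8]} hit by 8; {[9,10],[10,11]} hit by 10; {[15,17]} hit by 17; {[20,21],[20,23]} hit by 21.
Points: 3, 8, 10, 17, 21 (5 total).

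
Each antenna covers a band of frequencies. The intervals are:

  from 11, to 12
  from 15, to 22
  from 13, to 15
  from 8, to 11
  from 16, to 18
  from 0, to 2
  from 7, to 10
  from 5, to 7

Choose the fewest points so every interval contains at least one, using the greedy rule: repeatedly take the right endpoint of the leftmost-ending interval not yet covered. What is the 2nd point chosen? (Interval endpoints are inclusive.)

7

Sort by right endpoint; whenever an interval is uncovered, place a point at its right end.
By right end: [0,2]  [5,7]  [7,10]  [8,11]  [11,12]  [13,15]  [16,18]  [15,22]
[0,2] uncovered → point at 2; [5,7] uncovered → point at 7; [8,11] uncovered → point at 11; [13,15] uncovered → point at 15; [16,18] uncovered → point at 18.
Points: 2, 7, 11, 15, 18 (5 total).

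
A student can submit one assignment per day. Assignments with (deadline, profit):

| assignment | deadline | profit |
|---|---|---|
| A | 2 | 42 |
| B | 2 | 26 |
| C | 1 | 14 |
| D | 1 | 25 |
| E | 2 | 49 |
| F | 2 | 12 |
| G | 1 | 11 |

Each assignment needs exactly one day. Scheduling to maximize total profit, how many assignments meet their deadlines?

2

Take jobs in profit order; each goes to the latest open slot no later than its deadline.
Profit order: E=49 A=42 B=26 D=25 C=14 F=12 G=11
Assign: E→slot 2, A→slot 1, B skipped, D skipped, C skipped, F skipped, G skipped.
Slots: [1:A] [2:E]
2 of 7 scheduled.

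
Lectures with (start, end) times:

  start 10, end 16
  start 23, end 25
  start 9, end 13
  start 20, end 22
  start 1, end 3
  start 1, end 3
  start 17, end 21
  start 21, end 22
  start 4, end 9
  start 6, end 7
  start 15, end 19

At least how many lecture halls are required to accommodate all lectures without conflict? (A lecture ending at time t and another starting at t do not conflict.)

starts: [1, 1, 4, 6, 9, 10, 15, 17, 20, 21, 23]
ends:   [3, 3, 7, 9, 13, 16, 19, 21, 22, 22, 25]
s1→1 s1→2  — peak 2.

2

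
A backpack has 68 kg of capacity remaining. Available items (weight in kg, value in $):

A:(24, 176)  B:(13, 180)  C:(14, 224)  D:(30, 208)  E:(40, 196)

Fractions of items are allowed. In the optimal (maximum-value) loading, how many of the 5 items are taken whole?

3

Ratios (sorted): C 16.00, B 13.85, A 7.33, D 6.93, E 4.90
take C (14 @ 224); take B (13 @ 180); take A (24 @ 176); take 17/30 of D → 117.87. Capacity used 68/68.
3 item(s) taken whole; one partial (take 17/30 of D).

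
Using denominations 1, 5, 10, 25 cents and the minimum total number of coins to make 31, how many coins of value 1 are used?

1

Greedy: take as many of the largest coin as possible, then repeat with the remainder.
31 − 1×25→6 − 1×5→1 − 1×1→0
Count of 1: 1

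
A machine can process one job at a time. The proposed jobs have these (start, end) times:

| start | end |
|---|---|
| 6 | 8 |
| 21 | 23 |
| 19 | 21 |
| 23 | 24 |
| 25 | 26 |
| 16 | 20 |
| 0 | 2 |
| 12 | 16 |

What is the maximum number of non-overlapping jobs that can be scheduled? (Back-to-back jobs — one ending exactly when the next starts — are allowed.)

Sorted by end: (0,2)  (6,8)  (12,16)  (16,20)  (19,21)  (21,23)  (23,24)  (25,26)
take (0,2); take (6,8); take (12,16); take (16,20); take (21,23); take (23,24); take (25,26).
Selected 7 jobs.

7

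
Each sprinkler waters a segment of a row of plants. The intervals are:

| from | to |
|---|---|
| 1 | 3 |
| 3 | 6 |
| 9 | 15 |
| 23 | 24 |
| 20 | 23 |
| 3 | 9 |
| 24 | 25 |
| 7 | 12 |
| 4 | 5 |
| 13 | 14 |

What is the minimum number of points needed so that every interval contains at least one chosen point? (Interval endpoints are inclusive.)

Sort by right endpoint; whenever an interval is uncovered, place a point at its right end.
Sorted: [1,3] [4,5] [3,6] [3,9] [7,12] [13,14] [9,15] [20,23] [23,24] [24,25]
{[1,3]} hit by 3; {[4,5],[3,6],[3,9]} hit by 5; {[7,12]} hit by 12; {[13,14],[9,15]} hit by 14; {[20,23],[23,24]} hit by 23; {[24,25]} hit by 25.
Points: 3, 5, 12, 14, 23, 25 (6 total).

6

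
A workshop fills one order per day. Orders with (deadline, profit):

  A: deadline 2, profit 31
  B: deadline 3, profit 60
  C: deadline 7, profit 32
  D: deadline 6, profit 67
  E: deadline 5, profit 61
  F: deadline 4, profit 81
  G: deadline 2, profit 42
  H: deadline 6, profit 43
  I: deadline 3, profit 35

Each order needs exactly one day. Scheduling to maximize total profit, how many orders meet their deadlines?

7

By profit: F(d4,81), D(d6,67), E(d5,61), B(d3,60), H(d6,43), G(d2,42), I(d3,35), C(d7,32), A(d2,31)
F→slot 4; D→slot 6; E→slot 5; B→slot 3; H→slot 2; G→slot 1; I skipped; C→slot 7; A skipped.
7 of 9 scheduled.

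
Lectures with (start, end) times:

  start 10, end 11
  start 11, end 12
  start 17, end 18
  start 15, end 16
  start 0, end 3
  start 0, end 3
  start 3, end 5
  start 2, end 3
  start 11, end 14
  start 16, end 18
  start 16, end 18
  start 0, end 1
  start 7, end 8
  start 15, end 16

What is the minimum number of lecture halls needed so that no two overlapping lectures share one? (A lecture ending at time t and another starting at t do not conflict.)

3

Count concurrent intervals with a sweep; the peak is the room count.
starts: [0, 0, 0, 2, 3, 7, 10, 11, 11, 15, 15, 16, 16, 17]
ends:   [1, 3, 3, 3, 5, 8, 11, 12, 14, 16, 16, 18, 18, 18]
s0→1 s0→2 s0→3  — peak 3.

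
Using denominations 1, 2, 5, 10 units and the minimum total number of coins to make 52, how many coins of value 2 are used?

Use the largest denomination that fits, subtract, and repeat.
52 = 5×10 + 1×2
Count of 2: 1

1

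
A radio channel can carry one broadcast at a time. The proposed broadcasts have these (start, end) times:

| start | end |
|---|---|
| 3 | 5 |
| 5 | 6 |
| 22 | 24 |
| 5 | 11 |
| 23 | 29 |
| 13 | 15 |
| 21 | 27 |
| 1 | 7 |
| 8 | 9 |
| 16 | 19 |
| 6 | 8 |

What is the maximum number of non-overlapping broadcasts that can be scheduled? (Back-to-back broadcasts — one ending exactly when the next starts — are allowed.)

7

By end time: (3,5), (5,6), (1,7), (6,8), (8,9), (5,11), (13,15), (16,19), (22,24), (21,27), (23,29).
Pick (3,5); next start ≥ 5 → (5,6); next start ≥ 6 → (6,8); next start ≥ 8 → (8,9); next start ≥ 9 → (13,15); next start ≥ 15 → (16,19); next start ≥ 19 → (22,24).
Selected 7 broadcasts.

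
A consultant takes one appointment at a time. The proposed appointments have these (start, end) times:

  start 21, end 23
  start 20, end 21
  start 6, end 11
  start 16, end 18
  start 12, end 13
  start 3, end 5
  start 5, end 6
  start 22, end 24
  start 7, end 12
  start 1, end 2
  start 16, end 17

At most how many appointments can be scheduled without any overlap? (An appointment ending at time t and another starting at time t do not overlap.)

8

Sorted by end: (1,2)  (3,5)  (5,6)  (6,11)  (7,12)  (12,13)  (16,17)  (16,18)  (20,21)  (21,23)  (22,24)
take (1,2); take (3,5); take (5,6); take (6,11); skip (7,12); take (12,13); take (16,17); take (20,21); take (21,23).
Selected 8 appointments.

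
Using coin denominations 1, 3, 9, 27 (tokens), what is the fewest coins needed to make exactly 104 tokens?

8

104 = 3×27 + 2×9 + 1×3 + 2×1
Total coins = 3 + 2 + 1 + 2 = 8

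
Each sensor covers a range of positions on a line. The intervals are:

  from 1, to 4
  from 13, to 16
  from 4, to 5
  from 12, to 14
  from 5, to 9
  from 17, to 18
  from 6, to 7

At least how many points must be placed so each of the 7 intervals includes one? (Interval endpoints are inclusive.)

4

Sorted: [1,4] [4,5] [6,7] [5,9] [12,14] [13,16] [17,18]
{[1,4],[4,5]} hit by 4; {[6,7],[5,9]} hit by 7; {[12,14],[13,16]} hit by 14; {[17,18]} hit by 18.
Points: 4, 7, 14, 18 (4 total).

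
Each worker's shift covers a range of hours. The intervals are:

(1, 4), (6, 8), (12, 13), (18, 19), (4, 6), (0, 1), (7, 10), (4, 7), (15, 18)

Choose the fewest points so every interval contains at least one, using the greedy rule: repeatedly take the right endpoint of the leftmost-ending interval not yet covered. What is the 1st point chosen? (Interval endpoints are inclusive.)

1

Process intervals by earliest right end; each time one isn't hit yet, stab at its right endpoint.
Sorted: [0,1] [1,4] [4,6] [4,7] [6,8] [7,10] [12,13] [15,18] [18,19]
{[0,1],[1,4]} hit by 1; {[4,6],[4,7],[6,8]} hit by 6; {[7,10]} hit by 10; {[12,13]} hit by 13; {[15,18],[18,19]} hit by 18.
Points: 1, 6, 10, 13, 18 (5 total).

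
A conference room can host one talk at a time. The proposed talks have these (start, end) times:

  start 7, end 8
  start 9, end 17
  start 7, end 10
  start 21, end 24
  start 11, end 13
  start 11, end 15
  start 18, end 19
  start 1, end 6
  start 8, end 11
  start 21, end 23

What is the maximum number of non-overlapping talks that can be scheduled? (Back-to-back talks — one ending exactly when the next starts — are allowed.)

By end time: (1,6), (7,8), (7,10), (8,11), (11,13), (11,15), (9,17), (18,19), (21,23), (21,24).
Pick (1,6); next start ≥ 6 → (7,8); next start ≥ 8 → (8,11); next start ≥ 11 → (11,13); next start ≥ 13 → (18,19); next start ≥ 19 → (21,23).
Selected 6 talks.

6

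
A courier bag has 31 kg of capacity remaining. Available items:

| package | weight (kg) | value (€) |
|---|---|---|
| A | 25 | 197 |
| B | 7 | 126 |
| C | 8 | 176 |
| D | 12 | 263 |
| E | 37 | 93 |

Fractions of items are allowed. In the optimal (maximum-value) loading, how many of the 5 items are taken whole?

Order: C (176/8=22.00) > D (263/12=21.92) > B (126/7=18.00) > A (197/25=7.88) > E (93/37=2.51)
Fill: take C (8 @ 176) → take D (12 @ 263) → take B (7 @ 126) → take 4/25 of A → 31.52; 31/31 used.
3 item(s) taken whole; one partial (take 4/25 of A).

3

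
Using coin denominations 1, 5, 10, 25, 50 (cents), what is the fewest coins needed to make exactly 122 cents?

6

Use the largest denomination that fits, subtract, and repeat.
122 − 2×50→22 − 2×10→2 − 2×1→0
Total coins = 2 + 2 + 2 = 6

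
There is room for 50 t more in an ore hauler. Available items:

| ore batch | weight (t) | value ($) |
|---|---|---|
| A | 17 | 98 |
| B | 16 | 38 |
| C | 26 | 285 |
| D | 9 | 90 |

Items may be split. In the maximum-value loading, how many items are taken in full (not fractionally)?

2

Greedy by value/weight ratio, highest first.
Order: C (285/26=10.96) > D (90/9=10.00) > A (98/17=5.76) > B (38/16=2.38)
Fill: take C (26 @ 285) → take D (9 @ 90) → take 15/17 of A → 86.47; 50/50 used.
2 item(s) taken whole; one partial (take 15/17 of A).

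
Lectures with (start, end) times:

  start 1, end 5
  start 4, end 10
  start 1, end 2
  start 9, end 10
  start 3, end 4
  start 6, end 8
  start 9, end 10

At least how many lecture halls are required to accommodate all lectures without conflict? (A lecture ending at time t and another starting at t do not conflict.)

3

The answer is the maximum number of intervals overlapping at any instant.
Events (time:±→running): 1:+→1 1:+→2 2:-→1 3:+→2 4:-→1 4:+→2 5:-→1 6:+→2 8:-→1 9:+→2 9:+→3 … peak 3.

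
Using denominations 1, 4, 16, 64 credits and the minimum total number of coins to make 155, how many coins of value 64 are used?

2

Use the largest denomination that fits, subtract, and repeat.
155 = 2×64 + 1×16 + 2×4 + 3×1
Count of 64: 2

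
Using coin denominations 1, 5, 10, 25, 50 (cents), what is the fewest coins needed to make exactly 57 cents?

4

Greedy: take as many of the largest coin as possible, then repeat with the remainder.
57 = 1×50 + 1×5 + 2×1
Total coins = 1 + 1 + 2 = 4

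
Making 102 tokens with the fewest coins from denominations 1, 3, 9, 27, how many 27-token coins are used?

102 = 3×27 + 2×9 + 1×3
Count of 27: 3

3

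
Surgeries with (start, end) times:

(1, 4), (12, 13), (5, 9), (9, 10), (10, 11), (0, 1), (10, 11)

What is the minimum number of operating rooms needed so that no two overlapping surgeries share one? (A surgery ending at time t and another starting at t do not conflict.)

2

starts: [0, 1, 5, 9, 10, 10, 12]
ends:   [1, 4, 9, 10, 11, 11, 13]
s0→1 e1→0 s1→1 e4→0 s5→1 e9→0 s9→1 e10→0 s10→1 s10→2  — peak 2.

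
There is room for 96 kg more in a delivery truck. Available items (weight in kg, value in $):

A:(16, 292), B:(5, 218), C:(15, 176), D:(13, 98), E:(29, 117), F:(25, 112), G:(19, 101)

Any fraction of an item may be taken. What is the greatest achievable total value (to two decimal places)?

1009.10

Ratios (sorted): B 43.60, A 18.25, C 11.73, D 7.54, G 5.32, F 4.48, E 4.03
take B (5 @ 218); take A (16 @ 292); take C (15 @ 176); take D (13 @ 98); take G (19 @ 101); take F (25 @ 112); take 3/29 of E → 12.10. Capacity used 96/96.
Total value = 1009.10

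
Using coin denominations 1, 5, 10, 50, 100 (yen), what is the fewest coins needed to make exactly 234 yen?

234 − 2×100→34 − 3×10→4 − 4×1→0
Total coins = 2 + 3 + 4 = 9

9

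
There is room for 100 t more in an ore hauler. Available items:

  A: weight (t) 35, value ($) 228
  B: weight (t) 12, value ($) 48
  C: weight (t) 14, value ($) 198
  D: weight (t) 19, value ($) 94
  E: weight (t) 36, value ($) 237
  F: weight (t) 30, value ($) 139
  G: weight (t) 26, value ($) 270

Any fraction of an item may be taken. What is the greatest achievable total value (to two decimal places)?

861.34

Order: C (198/14=14.14) > G (270/26=10.38) > E (237/36=6.58) > A (228/35=6.51) > D (94/19=4.95) > F (139/30=4.63) > B (48/12=4.00)
Fill: take C (14 @ 198) → take G (26 @ 270) → take E (36 @ 237) → take 24/35 of A → 156.34; 100/100 used.
Total value = 861.34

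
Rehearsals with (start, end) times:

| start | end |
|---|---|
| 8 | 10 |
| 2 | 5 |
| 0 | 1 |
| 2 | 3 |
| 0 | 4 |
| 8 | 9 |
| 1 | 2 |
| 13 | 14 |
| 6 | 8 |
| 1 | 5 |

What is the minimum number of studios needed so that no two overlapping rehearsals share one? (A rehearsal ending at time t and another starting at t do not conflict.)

Count concurrent intervals with a sweep; the peak is the room count.
starts: [0, 0, 1, 1, 2, 2, 6, 8, 8, 13]
ends:   [1, 2, 3, 4, 5, 5, 8, 9, 10, 14]
s0→1 s0→2 e1→1 s1→2 s1→3 e2→2 s2→3 s2→4  — peak 4.

4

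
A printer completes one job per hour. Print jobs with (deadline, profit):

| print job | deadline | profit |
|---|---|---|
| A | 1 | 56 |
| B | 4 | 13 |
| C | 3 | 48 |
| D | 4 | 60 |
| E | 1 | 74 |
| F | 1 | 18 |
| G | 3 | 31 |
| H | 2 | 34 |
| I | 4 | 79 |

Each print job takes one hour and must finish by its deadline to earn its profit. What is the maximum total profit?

261

Sort by profit descending; place each in the latest free slot ≤ its deadline.
Profit order: I=79 E=74 D=60 A=56 C=48 H=34 G=31 F=18 B=13
Assign: I→slot 4, E→slot 1, D→slot 3, A skipped, C→slot 2, H skipped, G skipped, F skipped, B skipped.
Slots: [1:E] [2:C] [3:D] [4:I]
Profit = 74 + 48 + 60 + 79 = 261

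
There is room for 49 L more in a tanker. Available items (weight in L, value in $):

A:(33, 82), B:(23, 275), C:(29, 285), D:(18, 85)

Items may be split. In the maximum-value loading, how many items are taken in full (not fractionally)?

Sort by value per unit weight and fill in that order.
Ratios (sorted): B 11.96, C 9.83, D 4.72, A 2.48
take B (23 @ 275); take 26/29 of C → 255.52. Capacity used 49/49.
1 item(s) taken whole; one partial (take 26/29 of C).

1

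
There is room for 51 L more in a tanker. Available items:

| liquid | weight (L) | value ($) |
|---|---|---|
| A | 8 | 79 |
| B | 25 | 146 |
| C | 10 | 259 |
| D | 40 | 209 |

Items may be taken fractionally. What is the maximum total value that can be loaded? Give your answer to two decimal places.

Sort by value per unit weight and fill in that order.
Ratios (sorted): C 25.90, A 9.88, B 5.84, D 5.22
take C (10 @ 259); take A (8 @ 79); take B (25 @ 146); take 8/40 of D → 41.80. Capacity used 51/51.
Total value = 525.80

525.80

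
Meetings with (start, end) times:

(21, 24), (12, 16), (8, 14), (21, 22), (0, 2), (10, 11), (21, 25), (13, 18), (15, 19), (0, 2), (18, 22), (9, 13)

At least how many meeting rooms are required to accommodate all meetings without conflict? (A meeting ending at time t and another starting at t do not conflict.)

4

Count concurrent intervals with a sweep; the peak is the room count.
Events (time:±→running): 0:+→1 0:+→2 2:-→1 2:-→0 8:+→1 9:+→2 10:+→3 11:-→2 12:+→3 13:-→2 13:+→3 14:-→2 15:+→3 16:-→2 18:-→1 18:+→2 19:-→1 21:+→2 21:+→3 21:+→4 … peak 4.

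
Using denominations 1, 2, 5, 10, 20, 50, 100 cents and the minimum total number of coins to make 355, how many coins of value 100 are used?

Greedy: take as many of the largest coin as possible, then repeat with the remainder.
355 = 3×100 + 1×50 + 1×5
Count of 100: 3

3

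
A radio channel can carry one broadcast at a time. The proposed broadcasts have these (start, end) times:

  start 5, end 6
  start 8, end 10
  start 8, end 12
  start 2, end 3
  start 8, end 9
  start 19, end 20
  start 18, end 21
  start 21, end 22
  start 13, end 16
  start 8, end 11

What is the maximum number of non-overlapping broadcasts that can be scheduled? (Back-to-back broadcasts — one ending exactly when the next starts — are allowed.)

By end time: (2,3), (5,6), (8,9), (8,10), (8,11), (8,12), (13,16), (19,20), (18,21), (21,22).
Pick (2,3); next start ≥ 3 → (5,6); next start ≥ 6 → (8,9); next start ≥ 9 → (13,16); next start ≥ 16 → (19,20); next start ≥ 20 → (21,22).
Selected 6 broadcasts.

6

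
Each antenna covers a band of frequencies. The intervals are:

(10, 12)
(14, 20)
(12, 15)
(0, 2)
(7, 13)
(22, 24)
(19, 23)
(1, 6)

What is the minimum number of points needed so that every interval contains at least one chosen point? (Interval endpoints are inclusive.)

Sort by right endpoint; whenever an interval is uncovered, place a point at its right end.
By right end: [0,2]  [1,6]  [10,12]  [7,13]  [12,15]  [14,20]  [19,23]  [22,24]
[0,2] uncovered → point at 2; [10,12] uncovered → point at 12; [14,20] uncovered → point at 20; [22,24] uncovered → point at 24.
Points: 2, 12, 20, 24 (4 total).

4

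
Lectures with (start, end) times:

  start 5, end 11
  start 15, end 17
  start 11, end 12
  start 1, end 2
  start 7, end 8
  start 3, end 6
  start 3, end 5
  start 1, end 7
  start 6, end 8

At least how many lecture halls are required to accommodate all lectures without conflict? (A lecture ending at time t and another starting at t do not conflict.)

The answer is the maximum number of intervals overlapping at any instant.
starts: [1, 1, 3, 3, 5, 6, 7, 11, 15]
ends:   [2, 5, 6, 7, 8, 8, 11, 12, 17]
s1→1 s1→2 e2→1 s3→2 s3→3  — peak 3.

3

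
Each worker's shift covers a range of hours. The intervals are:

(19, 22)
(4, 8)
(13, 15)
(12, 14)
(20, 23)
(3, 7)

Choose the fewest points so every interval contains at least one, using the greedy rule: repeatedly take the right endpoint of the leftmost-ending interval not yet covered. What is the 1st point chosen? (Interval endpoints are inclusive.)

7

Process intervals by earliest right end; each time one isn't hit yet, stab at its right endpoint.
Sorted: [3,7] [4,8] [12,14] [13,15] [19,22] [20,23]
{[3,7],[4,8]} hit by 7; {[12,14],[13,15]} hit by 14; {[19,22],[20,23]} hit by 22.
Points: 7, 14, 22 (3 total).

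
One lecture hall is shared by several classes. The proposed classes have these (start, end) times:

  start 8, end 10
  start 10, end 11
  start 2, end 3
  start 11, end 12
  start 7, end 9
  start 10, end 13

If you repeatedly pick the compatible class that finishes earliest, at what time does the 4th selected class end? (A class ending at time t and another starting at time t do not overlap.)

12

Sort by end time and greedily take each interval whose start is ≥ the last chosen end.
Sorted by end: (2,3)  (7,9)  (8,10)  (10,11)  (11,12)  (10,13)
take (2,3); take (7,9); take (10,11); take (11,12).
Selected: (2,3) (7,9) (10,11) (11,12)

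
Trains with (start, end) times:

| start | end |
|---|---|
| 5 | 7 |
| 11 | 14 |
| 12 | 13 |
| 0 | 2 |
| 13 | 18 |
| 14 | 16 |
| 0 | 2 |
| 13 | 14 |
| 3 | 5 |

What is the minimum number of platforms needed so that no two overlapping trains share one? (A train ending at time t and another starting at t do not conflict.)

Count concurrent intervals with a sweep; the peak is the room count.
starts: [0, 0, 3, 5, 11, 12, 13, 13, 14]
ends:   [2, 2, 5, 7, 13, 14, 14, 16, 18]
s0→1 s0→2 e2→1 e2→0 s3→1 e5→0 s5→1 e7→0 s11→1 s12→2 e13→1 s13→2 s13→3  — peak 3.

3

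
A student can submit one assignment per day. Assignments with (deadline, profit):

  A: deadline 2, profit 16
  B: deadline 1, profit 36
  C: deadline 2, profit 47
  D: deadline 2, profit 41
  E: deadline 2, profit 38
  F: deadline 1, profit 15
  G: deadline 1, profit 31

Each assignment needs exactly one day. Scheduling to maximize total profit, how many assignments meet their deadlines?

Profit order: C=47 D=41 E=38 B=36 G=31 A=16 F=15
Assign: C→slot 2, D→slot 1, E skipped, B skipped, G skipped, A skipped, F skipped.
Slots: [1:D] [2:C]
2 of 7 scheduled.

2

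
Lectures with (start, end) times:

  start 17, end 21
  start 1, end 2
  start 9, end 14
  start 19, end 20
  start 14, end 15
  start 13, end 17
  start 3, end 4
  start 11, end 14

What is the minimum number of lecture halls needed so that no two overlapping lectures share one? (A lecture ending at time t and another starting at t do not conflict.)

Events (time:±→running): 1:+→1 2:-→0 3:+→1 4:-→0 9:+→1 11:+→2 13:+→3 … peak 3.

3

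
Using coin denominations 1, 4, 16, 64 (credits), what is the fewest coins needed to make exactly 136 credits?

Greedy: take as many of the largest coin as possible, then repeat with the remainder.
136 = 2×64 + 2×4
Total coins = 2 + 2 = 4

4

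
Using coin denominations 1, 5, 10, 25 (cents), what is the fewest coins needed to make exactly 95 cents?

5

95 − 3×25→20 − 2×10→0
Total coins = 3 + 2 = 5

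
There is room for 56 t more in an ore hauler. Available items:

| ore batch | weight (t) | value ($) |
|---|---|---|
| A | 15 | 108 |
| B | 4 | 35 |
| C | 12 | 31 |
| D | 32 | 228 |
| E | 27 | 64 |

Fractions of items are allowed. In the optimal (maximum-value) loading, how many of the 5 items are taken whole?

Sort by value per unit weight and fill in that order.
Order: B (35/4=8.75) > A (108/15=7.20) > D (228/32=7.12) > C (31/12=2.58) > E (64/27=2.37)
Fill: take B (4 @ 35) → take A (15 @ 108) → take D (32 @ 228) → take 5/12 of C → 12.92; 56/56 used.
3 item(s) taken whole; one partial (take 5/12 of C).

3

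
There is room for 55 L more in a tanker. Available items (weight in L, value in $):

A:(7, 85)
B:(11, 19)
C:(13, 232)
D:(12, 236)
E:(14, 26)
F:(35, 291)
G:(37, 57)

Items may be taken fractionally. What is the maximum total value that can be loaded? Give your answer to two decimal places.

Sort by value per unit weight and fill in that order.
Ratios (sorted): D 19.67, C 17.85, A 12.14, F 8.31, E 1.86, B 1.73, G 1.54
take D (12 @ 236); take C (13 @ 232); take A (7 @ 85); take 23/35 of F → 191.23. Capacity used 55/55.
Total value = 744.23

744.23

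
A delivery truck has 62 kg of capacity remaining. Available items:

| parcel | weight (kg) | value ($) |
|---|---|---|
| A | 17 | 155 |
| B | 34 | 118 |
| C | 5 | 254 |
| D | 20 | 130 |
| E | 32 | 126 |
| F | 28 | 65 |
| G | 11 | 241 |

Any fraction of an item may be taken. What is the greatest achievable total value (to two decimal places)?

815.44

Order: C (254/5=50.80) > G (241/11=21.91) > A (155/17=9.12) > D (130/20=6.50) > E (126/32=3.94) > B (118/34=3.47) > F (65/28=2.32)
Fill: take C (5 @ 254) → take G (11 @ 241) → take A (17 @ 155) → take D (20 @ 130) → take 9/32 of E → 35.44; 62/62 used.
Total value = 815.44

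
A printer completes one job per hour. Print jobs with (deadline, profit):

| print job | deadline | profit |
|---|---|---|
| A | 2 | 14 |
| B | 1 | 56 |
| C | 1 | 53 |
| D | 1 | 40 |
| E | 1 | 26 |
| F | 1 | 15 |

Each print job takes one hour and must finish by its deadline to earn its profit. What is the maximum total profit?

By profit: B(d1,56), C(d1,53), D(d1,40), E(d1,26), F(d1,15), A(d2,14)
B→slot 1; C skipped; D skipped; E skipped; F skipped; A→slot 2.
Profit = 56 + 14 = 70

70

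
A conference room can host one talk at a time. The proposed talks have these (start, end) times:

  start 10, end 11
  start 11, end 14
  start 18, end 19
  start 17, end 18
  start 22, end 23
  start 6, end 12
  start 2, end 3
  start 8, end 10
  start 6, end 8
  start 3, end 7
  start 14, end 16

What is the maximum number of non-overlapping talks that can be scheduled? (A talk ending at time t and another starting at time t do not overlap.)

By end time: (2,3), (3,7), (6,8), (8,10), (10,11), (6,12), (11,14), (14,16), (17,18), (18,19), (22,23).
Pick (2,3); next start ≥ 3 → (3,7); next start ≥ 7 → (8,10); next start ≥ 10 → (10,11); next start ≥ 11 → (11,14); next start ≥ 14 → (14,16); next start ≥ 16 → (17,18); next start ≥ 18 → (18,19); next start ≥ 19 → (22,23).
Selected 9 talks.

9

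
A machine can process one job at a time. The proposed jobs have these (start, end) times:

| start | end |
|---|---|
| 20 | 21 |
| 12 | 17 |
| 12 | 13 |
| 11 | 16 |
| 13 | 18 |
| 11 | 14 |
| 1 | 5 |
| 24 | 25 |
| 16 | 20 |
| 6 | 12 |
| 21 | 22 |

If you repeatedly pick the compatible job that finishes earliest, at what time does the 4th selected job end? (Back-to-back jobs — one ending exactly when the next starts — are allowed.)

By end time: (1,5), (6,12), (12,13), (11,14), (11,16), (12,17), (13,18), (16,20), (20,21), (21,22), (24,25).
Pick (1,5); next start ≥ 5 → (6,12); next start ≥ 12 → (12,13); next start ≥ 13 → (13,18); next start ≥ 18 → (20,21); next start ≥ 21 → (21,22); next start ≥ 22 → (24,25).
Selected: (1,5) (6,12) (12,13) (13,18) (20,21) (21,22) (24,25)

18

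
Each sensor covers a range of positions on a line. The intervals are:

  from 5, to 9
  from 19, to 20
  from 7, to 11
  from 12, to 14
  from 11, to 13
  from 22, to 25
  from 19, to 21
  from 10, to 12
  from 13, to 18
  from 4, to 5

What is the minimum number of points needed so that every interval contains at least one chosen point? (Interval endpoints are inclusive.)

Sort by right endpoint; whenever an interval is uncovered, place a point at its right end.
By right end: [4,5]  [5,9]  [7,11]  [10,12]  [11,13]  [12,14]  [13,18]  [19,20]  [19,21]  [22,25]
[4,5] uncovered → point at 5; [7,11] uncovered → point at 11; [12,14] uncovered → point at 14; [19,20] uncovered → point at 20; [22,25] uncovered → point at 25.
Points: 5, 11, 14, 20, 25 (5 total).

5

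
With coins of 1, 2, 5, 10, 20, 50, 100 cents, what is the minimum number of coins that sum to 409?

7

409 − 4×100→9 − 1×5→4 − 2×2→0
Total coins = 4 + 1 + 2 = 7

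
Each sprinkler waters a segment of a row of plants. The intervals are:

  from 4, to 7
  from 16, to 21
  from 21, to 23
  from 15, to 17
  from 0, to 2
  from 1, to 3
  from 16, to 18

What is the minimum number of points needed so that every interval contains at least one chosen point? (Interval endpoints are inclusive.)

Process intervals by earliest right end; each time one isn't hit yet, stab at its right endpoint.
By right end: [0,2]  [1,3]  [4,7]  [15,17]  [16,18]  [16,21]  [21,23]
[0,2] uncovered → point at 2; [4,7] uncovered → point at 7; [15,17] uncovered → point at 17; [21,23] uncovered → point at 23.
Points: 2, 7, 17, 23 (4 total).

4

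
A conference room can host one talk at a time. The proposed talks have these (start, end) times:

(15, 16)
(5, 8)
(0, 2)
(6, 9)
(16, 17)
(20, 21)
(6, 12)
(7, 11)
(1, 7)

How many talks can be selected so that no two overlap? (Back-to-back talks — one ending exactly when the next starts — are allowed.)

By end time: (0,2), (1,7), (5,8), (6,9), (7,11), (6,12), (15,16), (16,17), (20,21).
Pick (0,2); next start ≥ 2 → (5,8); next start ≥ 8 → (15,16); next start ≥ 16 → (16,17); next start ≥ 17 → (20,21).
Selected 5 talks.

5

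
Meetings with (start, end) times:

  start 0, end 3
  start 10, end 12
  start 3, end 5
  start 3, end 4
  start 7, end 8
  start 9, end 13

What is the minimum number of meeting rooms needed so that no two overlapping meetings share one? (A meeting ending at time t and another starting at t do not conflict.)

2

Count concurrent intervals with a sweep; the peak is the room count.
starts: [0, 3, 3, 7, 9, 10]
ends:   [3, 4, 5, 8, 12, 13]
s0→1 e3→0 s3→1 s3→2  — peak 2.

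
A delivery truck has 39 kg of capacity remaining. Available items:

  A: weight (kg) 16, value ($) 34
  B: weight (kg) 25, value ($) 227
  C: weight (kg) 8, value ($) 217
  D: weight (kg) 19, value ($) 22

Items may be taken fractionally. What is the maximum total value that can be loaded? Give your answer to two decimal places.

456.75

Sort by value per unit weight and fill in that order.
Order: C (217/8=27.12) > B (227/25=9.08) > A (34/16=2.12) > D (22/19=1.16)
Fill: take C (8 @ 217) → take B (25 @ 227) → take 6/16 of A → 12.75; 39/39 used.
Total value = 456.75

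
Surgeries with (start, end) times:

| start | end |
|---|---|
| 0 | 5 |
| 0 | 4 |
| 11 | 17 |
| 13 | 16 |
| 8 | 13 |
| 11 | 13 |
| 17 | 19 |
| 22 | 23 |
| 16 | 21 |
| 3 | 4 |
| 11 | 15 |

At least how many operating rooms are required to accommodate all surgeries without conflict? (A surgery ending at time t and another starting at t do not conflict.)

4

Count concurrent intervals with a sweep; the peak is the room count.
Events (time:±→running): 0:+→1 0:+→2 3:+→3 4:-→2 4:-→1 5:-→0 8:+→1 11:+→2 11:+→3 11:+→4 … peak 4.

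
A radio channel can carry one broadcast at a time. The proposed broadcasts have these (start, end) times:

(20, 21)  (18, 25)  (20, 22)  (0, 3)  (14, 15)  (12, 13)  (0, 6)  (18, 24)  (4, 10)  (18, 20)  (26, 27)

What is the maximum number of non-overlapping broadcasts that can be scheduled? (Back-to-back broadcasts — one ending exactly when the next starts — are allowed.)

7

Greedy by earliest finish: after sorting by end time, pick each interval compatible with the last pick.
Sorted by end: (0,3)  (0,6)  (4,10)  (12,13)  (14,15)  (18,20)  (20,21)  (20,22)  (18,24)  (18,25)  (26,27)
take (0,3); take (4,10); take (12,13); take (14,15); take (18,20); take (20,21); skip (18,24); skip (18,25); take (26,27).
Selected 7 broadcasts.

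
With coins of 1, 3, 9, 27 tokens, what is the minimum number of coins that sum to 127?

127 − 4×27→19 − 2×9→1 − 1×1→0
Total coins = 4 + 2 + 1 = 7

7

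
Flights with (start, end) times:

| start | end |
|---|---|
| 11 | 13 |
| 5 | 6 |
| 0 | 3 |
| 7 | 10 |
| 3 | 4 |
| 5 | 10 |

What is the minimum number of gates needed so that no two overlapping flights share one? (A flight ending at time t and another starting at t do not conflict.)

Count concurrent intervals with a sweep; the peak is the room count.
Events (time:±→running): 0:+→1 3:-→0 3:+→1 4:-→0 5:+→1 5:+→2 … peak 2.

2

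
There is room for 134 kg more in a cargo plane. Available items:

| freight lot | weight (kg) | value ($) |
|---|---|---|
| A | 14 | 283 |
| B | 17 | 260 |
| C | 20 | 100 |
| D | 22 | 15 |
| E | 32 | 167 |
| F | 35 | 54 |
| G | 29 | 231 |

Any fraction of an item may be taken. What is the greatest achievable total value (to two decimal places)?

Order: A (283/14=20.21) > B (260/17=15.29) > G (231/29=7.97) > E (167/32=5.22) > C (100/20=5.00) > F (54/35=1.54) > D (15/22=0.68)
Fill: take A (14 @ 283) → take B (17 @ 260) → take G (29 @ 231) → take E (32 @ 167) → take C (20 @ 100) → take 22/35 of F → 33.94; 134/134 used.
Total value = 1074.94

1074.94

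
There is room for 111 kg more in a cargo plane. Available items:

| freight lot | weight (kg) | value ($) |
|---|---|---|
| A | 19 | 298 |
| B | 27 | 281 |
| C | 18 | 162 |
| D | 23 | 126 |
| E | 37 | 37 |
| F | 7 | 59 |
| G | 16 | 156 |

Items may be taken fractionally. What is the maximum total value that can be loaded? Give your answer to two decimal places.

1083.00

Greedy by value/weight ratio, highest first.
Ratios (sorted): A 15.68, B 10.41, G 9.75, C 9.00, F 8.43, D 5.48, E 1.00
take A (19 @ 298); take B (27 @ 281); take G (16 @ 156); take C (18 @ 162); take F (7 @ 59); take D (23 @ 126); take 1/37 of E → 1.00. Capacity used 111/111.
Total value = 1083.00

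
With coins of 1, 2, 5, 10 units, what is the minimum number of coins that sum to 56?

56 − 5×10→6 − 1×5→1 − 1×1→0
Total coins = 5 + 1 + 1 = 7

7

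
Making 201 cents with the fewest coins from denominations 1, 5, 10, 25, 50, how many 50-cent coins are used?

4

201 = 4×50 + 1×1
Count of 50: 4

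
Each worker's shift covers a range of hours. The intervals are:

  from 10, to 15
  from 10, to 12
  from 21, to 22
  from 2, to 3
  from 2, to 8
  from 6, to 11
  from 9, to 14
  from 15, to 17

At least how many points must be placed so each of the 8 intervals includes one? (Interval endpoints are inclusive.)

4

By right end: [2,3]  [2,8]  [6,11]  [10,12]  [9,14]  [10,15]  [15,17]  [21,22]
[2,3] uncovered → point at 3; [6,11] uncovered → point at 11; [15,17] uncovered → point at 17; [21,22] uncovered → point at 22.
Points: 3, 11, 17, 22 (4 total).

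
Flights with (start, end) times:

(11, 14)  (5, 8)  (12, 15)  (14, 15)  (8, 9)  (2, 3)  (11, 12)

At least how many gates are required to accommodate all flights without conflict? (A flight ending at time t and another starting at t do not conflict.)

Count concurrent intervals with a sweep; the peak is the room count.
Events (time:±→running): 2:+→1 3:-→0 5:+→1 8:-→0 8:+→1 9:-→0 11:+→1 11:+→2 … peak 2.

2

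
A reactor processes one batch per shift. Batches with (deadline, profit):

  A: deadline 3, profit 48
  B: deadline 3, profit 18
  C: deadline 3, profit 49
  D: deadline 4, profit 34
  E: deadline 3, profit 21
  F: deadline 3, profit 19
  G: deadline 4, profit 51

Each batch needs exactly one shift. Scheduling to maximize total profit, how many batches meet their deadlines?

By profit: G(d4,51), C(d3,49), A(d3,48), D(d4,34), E(d3,21), F(d3,19), B(d3,18)
G→slot 4; C→slot 3; A→slot 2; D→slot 1; E skipped; F skipped; B skipped.
4 of 7 scheduled.

4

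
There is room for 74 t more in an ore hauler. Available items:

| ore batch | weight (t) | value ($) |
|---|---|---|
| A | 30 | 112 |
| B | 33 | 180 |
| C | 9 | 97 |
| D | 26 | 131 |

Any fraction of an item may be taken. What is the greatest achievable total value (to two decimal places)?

Greedy by value/weight ratio, highest first.
Order: C (97/9=10.78) > B (180/33=5.45) > D (131/26=5.04) > A (112/30=3.73)
Fill: take C (9 @ 97) → take B (33 @ 180) → take D (26 @ 131) → take 6/30 of A → 22.40; 74/74 used.
Total value = 430.40

430.40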